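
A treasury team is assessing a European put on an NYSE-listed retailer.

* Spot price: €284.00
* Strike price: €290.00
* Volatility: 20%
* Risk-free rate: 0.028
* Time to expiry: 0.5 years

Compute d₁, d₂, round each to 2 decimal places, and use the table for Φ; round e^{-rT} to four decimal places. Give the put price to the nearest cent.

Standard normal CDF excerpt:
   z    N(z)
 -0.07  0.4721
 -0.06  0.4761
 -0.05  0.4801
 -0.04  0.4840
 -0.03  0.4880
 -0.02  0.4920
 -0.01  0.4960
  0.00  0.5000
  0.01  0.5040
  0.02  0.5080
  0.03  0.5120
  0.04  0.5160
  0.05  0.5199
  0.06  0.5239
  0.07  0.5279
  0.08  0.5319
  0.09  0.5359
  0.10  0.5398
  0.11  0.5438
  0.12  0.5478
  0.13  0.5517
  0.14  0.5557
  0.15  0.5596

σ√T = 0.2 × 0.7071 = 0.1414
d₁ = [ln(284/290) + (0.028 + 0.2²/2)·0.5] / 0.1414 = [-0.0209 + 0.0240] / 0.1414 = 0.0219 which rounds to 0.02
d₂ = d₁ − σ√T = 0.0219 − 0.1414 = -0.1195 which rounds to -0.12
e^(−rT) = e^(−0.028·0.5) = 0.9861
P = 290·0.9861·N(0.12) − 284·N(-0.02) = 290·0.9861·0.5478 − 284·0.4920 = 156.6538 − 139.7280 = 16.9258

€16.93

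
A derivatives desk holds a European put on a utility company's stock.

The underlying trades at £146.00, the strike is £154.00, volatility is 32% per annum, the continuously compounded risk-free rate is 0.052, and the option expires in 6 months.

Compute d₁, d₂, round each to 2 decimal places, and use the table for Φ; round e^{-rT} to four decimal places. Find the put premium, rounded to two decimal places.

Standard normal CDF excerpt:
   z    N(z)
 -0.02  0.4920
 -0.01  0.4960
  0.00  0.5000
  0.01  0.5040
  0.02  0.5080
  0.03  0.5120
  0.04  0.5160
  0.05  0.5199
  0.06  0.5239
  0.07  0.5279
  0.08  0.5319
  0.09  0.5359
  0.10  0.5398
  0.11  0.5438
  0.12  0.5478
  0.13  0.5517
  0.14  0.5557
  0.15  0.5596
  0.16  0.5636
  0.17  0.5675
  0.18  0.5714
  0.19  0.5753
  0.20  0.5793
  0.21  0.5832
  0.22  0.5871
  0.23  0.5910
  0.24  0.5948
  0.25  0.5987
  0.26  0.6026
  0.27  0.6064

£15.09

T = 0.5;  σ√T = 0.2263
d₁ = [ln(146/154) + (0.052 + ½·0.32²)·0.5] / (σ√T) = (-0.0533 + 0.0516) / 0.2263 = -0.0077 which rounds to -0.01
d₂ = -0.0077 − 0.2263 = -0.2340 which rounds to -0.23
e^(−rT) = e^(−0.052·0.5) = 0.9743
N(−d₂) = N(0.23) = 0.5910;  N(−d₁) = N(0.01) = 0.5040
P = 154·0.9743·0.5910 − 146·0.5040 = 88.6749 − 73.5840 = 15.0909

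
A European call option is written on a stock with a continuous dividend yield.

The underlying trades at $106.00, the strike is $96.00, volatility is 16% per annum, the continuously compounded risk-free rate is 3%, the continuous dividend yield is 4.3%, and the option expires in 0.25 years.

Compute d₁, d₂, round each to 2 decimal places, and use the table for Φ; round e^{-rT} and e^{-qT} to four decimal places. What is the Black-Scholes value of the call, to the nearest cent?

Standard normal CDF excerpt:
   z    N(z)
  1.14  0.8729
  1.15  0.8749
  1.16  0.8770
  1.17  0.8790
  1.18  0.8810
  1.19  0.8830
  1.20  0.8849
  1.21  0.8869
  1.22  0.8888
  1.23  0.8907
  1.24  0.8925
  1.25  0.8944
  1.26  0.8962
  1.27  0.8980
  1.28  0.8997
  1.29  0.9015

σ√T = 0.16 × 0.5000 = 0.0800
d₁ = [ln(106/96) + (0.03 − 0.043 + 0.16²/2)·0.25] / 0.0800 = [0.0991 − 0.0000] / 0.0800 = 1.2380 ⇒ 1.24
d₂ = d₁ − σ√T = 1.2380 − 0.0800 = 1.1580 ⇒ 1.16
e^(−qT) = e^(−0.043·0.25) = 0.9893;  e^(−rT) = e^(−0.03·0.25) = 0.9925
N(d₁) = N(1.24) = 0.8925;  N(d₂) = N(1.16) = 0.8770
C = 106·0.9893·0.8925 − 96·0.9925·0.8770 = 93.5927 − 83.5606 = 10.0322

$10.03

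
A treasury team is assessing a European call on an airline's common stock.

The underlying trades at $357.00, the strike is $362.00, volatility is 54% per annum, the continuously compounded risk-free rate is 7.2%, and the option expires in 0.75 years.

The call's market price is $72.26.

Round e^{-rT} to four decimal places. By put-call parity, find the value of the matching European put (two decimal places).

$58.22

exp(−rT) = exp(−0.072·0.75) = 0.9474
Put-call parity: C − P = S − K·e^(−rT) = 357 − 362·0.9474 = 357 − 342.9588 = 14.0412
P = C − (C − P) = 72.26 − (14.0412) = 58.2188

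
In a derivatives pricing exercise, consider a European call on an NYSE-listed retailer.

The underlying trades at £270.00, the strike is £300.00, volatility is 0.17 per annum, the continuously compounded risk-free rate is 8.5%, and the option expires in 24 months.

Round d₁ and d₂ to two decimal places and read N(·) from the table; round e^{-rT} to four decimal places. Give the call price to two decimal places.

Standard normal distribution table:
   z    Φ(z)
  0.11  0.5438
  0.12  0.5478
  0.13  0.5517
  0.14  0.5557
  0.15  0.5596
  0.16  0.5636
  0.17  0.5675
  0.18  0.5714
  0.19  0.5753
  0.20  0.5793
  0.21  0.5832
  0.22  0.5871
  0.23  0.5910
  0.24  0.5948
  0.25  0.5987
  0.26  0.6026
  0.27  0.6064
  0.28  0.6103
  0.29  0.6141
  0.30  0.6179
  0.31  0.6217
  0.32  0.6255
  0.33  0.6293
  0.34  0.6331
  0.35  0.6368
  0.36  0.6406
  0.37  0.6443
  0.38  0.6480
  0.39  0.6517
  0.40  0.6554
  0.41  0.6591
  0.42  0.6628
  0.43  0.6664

£34.32

T = 2;  σ√T = 0.2404
d₁ = [ln(270/300) + (0.085 + ½·0.17²)·2] / (σ√T) = (-0.1054 + 0.1989) / 0.2404 = 0.3891 which rounds to 0.39
d₂ = 0.3891 − 0.2404 = 0.1487 which rounds to 0.15
e^(−rT) = e^(−0.085·2) = 0.8437
C = 270·N(0.39) − 300·0.8437·N(0.15) = 270·0.6517 − 300·0.8437·0.5596 = 175.9590 − 141.6404 = 34.3186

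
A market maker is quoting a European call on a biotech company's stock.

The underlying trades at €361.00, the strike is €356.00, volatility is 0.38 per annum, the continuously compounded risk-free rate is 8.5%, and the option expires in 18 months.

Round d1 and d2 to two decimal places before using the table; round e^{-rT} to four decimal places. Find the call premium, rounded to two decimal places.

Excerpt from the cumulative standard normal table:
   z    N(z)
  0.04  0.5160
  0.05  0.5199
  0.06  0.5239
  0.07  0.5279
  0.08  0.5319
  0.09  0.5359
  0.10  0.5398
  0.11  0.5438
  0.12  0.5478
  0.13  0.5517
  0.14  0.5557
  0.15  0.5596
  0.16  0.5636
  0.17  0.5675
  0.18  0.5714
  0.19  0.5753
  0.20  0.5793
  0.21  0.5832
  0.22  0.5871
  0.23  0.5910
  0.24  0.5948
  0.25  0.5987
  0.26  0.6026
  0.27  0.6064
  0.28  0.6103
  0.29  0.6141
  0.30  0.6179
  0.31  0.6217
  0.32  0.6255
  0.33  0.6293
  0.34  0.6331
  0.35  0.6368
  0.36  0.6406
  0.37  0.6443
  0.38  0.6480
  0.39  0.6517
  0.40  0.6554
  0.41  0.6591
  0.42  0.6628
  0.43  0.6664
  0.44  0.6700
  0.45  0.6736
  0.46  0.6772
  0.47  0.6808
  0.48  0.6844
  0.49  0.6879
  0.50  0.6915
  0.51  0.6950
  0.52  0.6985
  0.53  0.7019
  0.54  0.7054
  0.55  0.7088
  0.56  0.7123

σ√T = 0.38·√1.5 = 0.4654
ln(S/K) + (r + σ²/2)T = ln(361/356) + (0.085 + 0.38²/2)·1.5 = 0.0139 + 0.2358 = 0.2497
d₁ = 0.2497 / 0.4654 = 0.5366 which rounds to 0.54
d₂ = d₁ − σ√T = 0.5366 − 0.4654 = 0.0712 which rounds to 0.07
exp(−rT) = exp(−0.085·1.5) = 0.8803
C = 361·N(0.54) − 356·0.8803·N(0.07) = 361·0.7054 − 356·0.8803·0.5279 = 254.6494 − 165.4369 = 89.2125

€89.21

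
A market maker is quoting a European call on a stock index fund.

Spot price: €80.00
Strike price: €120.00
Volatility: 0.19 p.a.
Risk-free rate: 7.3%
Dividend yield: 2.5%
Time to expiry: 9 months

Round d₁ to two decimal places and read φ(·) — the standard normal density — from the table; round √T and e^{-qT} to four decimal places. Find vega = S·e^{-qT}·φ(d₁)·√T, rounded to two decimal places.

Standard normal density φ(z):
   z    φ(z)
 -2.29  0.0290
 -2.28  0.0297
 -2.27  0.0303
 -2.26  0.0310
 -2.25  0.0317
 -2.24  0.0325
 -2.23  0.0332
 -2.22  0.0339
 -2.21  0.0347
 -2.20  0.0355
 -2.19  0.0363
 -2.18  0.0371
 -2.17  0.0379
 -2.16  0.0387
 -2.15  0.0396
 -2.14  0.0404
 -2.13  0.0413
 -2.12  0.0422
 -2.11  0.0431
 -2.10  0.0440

2.63

σ√T = 0.19·√0.75 = 0.1645
ln(S/K) + (r − q + σ²/2)T = ln(80/120) + (0.073 − 0.025 + 0.19²/2)·0.75 = -0.4055 + 0.0495 = -0.3559
d₁ = -0.3559 / 0.1645 = -2.1631 which rounds to -2.16
√T = √0.75 = 0.8660
φ(d₁) = φ(-2.16) = 0.0387
exp(−qT) = exp(−0.025·0.75) = 0.9814
vega = S·exp(−qT)·φ(d₁)·√T = 80·0.9814·0.0387·0.8660 = 2.6313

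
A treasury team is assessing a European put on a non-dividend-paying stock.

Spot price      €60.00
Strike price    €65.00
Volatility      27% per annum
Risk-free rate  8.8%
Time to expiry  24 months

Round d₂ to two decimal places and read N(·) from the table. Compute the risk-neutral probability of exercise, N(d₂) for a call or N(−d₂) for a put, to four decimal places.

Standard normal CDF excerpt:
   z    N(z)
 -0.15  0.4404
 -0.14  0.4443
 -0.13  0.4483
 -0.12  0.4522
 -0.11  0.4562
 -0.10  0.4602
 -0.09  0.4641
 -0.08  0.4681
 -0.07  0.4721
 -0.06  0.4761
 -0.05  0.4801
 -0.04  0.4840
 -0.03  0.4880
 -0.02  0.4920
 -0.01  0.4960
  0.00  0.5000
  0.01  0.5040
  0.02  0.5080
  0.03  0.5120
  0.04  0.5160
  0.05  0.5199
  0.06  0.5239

0.4761

σ√T = 0.27·√2 = 0.3818
d₁ = [ln(60/65) + (0.088 + ½·0.27²)·2] / (σ√T) = (-0.0800 + 0.2489) / 0.3818 = 0.4422 ≈ 0.44
d₂ = 0.4422 − 0.3818 = 0.0604 ≈ 0.06
Pr(exercise) under Q = N(−d₂) = N(-0.06) = 0.4761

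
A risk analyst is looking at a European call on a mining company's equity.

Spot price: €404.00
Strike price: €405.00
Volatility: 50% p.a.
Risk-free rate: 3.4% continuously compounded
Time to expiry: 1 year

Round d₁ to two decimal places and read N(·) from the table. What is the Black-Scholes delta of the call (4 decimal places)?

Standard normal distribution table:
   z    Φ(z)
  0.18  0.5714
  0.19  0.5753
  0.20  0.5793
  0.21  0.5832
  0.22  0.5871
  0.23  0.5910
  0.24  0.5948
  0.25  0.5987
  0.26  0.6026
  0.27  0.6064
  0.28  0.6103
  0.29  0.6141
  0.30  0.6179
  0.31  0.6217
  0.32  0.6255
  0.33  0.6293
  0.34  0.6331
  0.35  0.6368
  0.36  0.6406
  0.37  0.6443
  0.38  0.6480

T = 1;  σ√T = 0.5000
d₁ = [ln(404/405) + (0.034 + 0.5²/2)·1] / 0.5000 = [-0.0025 + 0.1590] / 0.5000 = 0.3131 ≈ 0.31
N(d₁) = N(0.31) = 0.6217
Δ_call = N(d₁) = 0.6217

0.6217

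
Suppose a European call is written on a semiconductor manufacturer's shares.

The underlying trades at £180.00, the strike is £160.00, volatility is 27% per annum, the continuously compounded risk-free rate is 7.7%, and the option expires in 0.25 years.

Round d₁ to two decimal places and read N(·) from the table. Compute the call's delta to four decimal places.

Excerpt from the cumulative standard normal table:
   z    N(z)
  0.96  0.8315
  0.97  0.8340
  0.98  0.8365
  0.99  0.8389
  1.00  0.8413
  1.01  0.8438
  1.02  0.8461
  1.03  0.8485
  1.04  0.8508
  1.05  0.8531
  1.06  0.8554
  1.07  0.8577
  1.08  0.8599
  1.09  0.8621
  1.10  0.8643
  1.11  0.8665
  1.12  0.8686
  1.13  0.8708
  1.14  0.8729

0.8599

T = 0.25;  σ√T = 0.1350
ln(S/K) + (r + σ²/2)T = ln(180/160) + (0.077 + 0.27²/2)·0.25 = 0.1178 + 0.0284 = 0.1461
d₁ = 0.1461 / 0.1350 = 1.0826 which rounds to 1.08
N(d₁) = N(1.08) = 0.8599
Δ_call = N(d₁) = 0.8599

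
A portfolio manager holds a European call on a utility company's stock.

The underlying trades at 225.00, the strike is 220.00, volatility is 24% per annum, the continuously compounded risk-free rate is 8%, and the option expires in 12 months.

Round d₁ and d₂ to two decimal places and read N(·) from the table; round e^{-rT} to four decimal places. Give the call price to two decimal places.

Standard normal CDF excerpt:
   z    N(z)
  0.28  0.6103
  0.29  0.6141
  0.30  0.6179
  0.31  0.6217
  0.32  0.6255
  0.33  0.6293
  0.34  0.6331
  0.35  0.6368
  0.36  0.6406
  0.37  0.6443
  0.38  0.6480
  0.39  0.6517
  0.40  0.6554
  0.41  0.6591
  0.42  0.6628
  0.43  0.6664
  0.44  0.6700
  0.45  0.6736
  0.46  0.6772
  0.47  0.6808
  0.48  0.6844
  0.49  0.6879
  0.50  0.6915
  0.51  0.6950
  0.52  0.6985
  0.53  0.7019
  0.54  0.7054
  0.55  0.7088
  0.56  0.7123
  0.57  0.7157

33.22

σ√T = 0.24·√1 = 0.2400
d₁ = [ln(225/220) + (0.08 + ½·0.24²)·1] / (σ√T) = (0.0225 + 0.1088) / 0.2400 = 0.5470 which rounds to 0.55
d₂ = 0.5470 − 0.2400 = 0.3070 which rounds to 0.31
e^(−rT) = e^(−0.08·1) = 0.9231
C = 225·N(0.55) − 220·0.9231·N(0.31) = 225·0.7088 − 220·0.9231·0.6217 = 159.4800 − 126.2561 = 33.2239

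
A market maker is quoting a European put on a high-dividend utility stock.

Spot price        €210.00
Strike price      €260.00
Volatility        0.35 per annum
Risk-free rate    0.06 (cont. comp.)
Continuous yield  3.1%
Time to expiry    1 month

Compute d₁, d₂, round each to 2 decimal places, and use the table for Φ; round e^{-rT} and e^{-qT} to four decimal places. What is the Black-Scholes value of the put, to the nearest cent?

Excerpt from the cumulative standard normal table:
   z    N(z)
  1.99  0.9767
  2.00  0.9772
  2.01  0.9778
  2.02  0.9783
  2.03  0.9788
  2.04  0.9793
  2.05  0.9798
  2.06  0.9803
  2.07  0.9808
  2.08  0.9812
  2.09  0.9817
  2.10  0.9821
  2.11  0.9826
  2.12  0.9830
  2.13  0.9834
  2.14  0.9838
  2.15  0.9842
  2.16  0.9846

σ√T = 0.35 × 0.2887 = 0.1010
d₁ = [ln(210/260) + (0.06 − 0.031 + 0.35²/2)·0.08333] / 0.1010 = [-0.2136 + 0.0075] / 0.1010 = -2.0394 ≈ -2.04
d₂ = d₁ − σ√T = -2.0394 − 0.1010 = -2.1404 ≈ -2.14
exp(−qT) = exp(−0.031·0.08333) = 0.9974;  exp(−rT) = exp(−0.06·0.08333) = 0.9950
P = 260·0.9950·N(2.14) − 210·0.9974·N(2.04) = 260·0.9950·0.9838 − 210·0.9974·0.9793 = 254.5091 − 205.1183 = 49.3908

€49.39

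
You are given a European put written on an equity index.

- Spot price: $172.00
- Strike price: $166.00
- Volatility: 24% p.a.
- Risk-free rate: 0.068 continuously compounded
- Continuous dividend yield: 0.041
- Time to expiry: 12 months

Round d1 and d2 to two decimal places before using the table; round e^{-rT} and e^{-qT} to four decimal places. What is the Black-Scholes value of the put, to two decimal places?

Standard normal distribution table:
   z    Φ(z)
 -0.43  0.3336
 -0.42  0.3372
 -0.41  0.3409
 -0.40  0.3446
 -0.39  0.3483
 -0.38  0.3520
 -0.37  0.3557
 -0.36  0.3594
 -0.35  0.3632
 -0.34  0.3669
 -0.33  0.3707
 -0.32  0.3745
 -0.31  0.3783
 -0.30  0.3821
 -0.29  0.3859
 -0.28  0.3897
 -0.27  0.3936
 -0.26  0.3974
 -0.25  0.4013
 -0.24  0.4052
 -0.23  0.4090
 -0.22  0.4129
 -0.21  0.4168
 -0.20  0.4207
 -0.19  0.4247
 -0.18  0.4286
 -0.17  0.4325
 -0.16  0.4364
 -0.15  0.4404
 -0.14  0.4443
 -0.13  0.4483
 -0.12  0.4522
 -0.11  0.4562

σ√T = 0.24 × 1.0000 = 0.2400
d₁ = [ln(172/166) + (0.068 − 0.041 + 0.24²/2)·1] / 0.2400 = [0.0355 + 0.0558] / 0.2400 = 0.3804 ⇒ 0.38
d₂ = d₁ − σ√T = 0.3804 − 0.2400 = 0.1404 ⇒ 0.14
e^(−qT) = e^(−0.041·1) = 0.9598;  e^(−rT) = e^(−0.068·1) = 0.9343
P = 166·0.9343·N(-0.14) − 172·0.9598·N(-0.38) = 166·0.9343·0.4443 − 172·0.9598·0.3520 = 68.9082 − 58.1101 = 10.7980

$10.80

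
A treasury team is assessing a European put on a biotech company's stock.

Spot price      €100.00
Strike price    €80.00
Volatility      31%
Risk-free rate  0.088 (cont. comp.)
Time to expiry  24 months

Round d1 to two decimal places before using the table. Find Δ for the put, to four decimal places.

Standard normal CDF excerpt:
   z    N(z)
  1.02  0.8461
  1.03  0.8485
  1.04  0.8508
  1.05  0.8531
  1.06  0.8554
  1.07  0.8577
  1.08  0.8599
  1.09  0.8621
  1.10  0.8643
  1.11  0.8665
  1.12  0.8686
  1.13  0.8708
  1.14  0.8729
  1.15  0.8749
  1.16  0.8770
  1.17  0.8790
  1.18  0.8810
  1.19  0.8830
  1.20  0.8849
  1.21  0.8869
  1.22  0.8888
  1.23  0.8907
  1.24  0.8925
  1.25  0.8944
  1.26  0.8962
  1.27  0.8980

σ√T = 0.31 × 1.4142 = 0.4384
d₁ = [ln(100/80) + (0.088 + ½·0.31²)·2] / (σ√T) = (0.2231 + 0.2721) / 0.4384 = 1.1296 ⇒ 1.13
N(d₁) = N(1.13) = 0.8708
Δ_put = N(d₁) − 1 = 0.8708 − 1 = -0.1292

-0.1292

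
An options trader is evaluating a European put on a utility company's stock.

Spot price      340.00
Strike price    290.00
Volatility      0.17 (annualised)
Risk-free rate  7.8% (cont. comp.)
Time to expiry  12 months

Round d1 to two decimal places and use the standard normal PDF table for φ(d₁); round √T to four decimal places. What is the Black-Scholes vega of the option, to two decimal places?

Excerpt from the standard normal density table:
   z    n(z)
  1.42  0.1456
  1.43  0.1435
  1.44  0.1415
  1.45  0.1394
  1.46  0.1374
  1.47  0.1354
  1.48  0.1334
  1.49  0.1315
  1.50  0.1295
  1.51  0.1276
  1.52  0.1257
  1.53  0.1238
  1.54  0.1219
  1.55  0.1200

σ√T = 0.17·√1 = 0.1700
d₁ = [ln(340/290) + (0.078 + 0.17²/2)·1] / 0.1700 = [0.1591 + 0.0925] / 0.1700 = 1.4795 which rounds to 1.48
√T = √1 = 1.0000
φ(d₁) = φ(1.48) = 0.1334
vega = S·φ(d₁)·√T = 340·0.1334·1.0000 = 45.3560

45.36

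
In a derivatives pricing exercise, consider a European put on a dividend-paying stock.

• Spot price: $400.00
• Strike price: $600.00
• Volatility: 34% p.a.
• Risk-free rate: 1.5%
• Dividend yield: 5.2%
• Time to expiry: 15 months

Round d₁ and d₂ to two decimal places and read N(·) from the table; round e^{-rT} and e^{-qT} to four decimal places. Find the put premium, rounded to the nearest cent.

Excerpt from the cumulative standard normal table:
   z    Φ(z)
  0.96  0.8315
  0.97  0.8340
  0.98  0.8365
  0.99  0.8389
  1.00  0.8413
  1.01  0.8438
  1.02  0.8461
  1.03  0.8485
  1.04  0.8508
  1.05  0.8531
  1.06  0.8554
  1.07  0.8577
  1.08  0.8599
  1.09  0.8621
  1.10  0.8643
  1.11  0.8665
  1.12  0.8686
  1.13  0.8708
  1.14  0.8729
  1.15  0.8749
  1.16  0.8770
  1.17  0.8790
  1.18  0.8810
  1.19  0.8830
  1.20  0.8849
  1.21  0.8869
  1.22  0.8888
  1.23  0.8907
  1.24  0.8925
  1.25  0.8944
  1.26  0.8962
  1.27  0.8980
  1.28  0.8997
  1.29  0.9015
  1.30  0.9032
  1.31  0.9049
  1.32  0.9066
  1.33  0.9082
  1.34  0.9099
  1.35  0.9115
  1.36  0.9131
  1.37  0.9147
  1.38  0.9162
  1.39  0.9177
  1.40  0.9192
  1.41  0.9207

σ√T = 0.34·√1.25 = 0.3801
ln(S/K) + (r − q + σ²/2)T = ln(400/600) + (0.015 − 0.052 + 0.34²/2)·1.25 = -0.4055 + 0.0260 = -0.3795
d₁ = -0.3795 / 0.3801 = -0.9982 → -1.00
d₂ = d₁ − σ√T = -0.9982 − 0.3801 = -1.3784 → -1.38
e^(−qT) = e^(−0.052·1.25) = 0.9371;  e^(−rT) = e^(−0.015·1.25) = 0.9814
N(−d₂) = N(1.38) = 0.9162;  N(−d₁) = N(1.00) = 0.8413
P = 600·0.9814·0.9162 − 400·0.9371·0.8413 = 539.4952 − 315.3529 = 224.1423

$224.14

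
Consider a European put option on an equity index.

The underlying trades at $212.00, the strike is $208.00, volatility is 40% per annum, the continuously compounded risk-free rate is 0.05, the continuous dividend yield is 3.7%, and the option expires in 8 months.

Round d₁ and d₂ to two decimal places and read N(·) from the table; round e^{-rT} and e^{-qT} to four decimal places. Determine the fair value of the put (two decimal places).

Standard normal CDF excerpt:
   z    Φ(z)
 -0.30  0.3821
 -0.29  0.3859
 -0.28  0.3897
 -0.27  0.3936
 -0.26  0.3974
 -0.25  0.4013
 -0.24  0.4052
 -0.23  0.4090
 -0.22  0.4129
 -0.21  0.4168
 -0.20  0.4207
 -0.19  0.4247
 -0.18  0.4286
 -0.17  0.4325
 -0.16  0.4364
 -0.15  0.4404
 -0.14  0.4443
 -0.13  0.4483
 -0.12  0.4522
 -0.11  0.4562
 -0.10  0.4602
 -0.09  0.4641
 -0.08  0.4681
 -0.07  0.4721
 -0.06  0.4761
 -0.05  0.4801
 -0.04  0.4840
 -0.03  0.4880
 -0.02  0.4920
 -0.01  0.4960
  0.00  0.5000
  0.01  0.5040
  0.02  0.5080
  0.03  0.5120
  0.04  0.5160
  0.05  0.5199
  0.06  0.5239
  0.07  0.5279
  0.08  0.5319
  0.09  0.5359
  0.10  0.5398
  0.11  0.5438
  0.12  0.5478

σ√T = 0.4 × 0.8165 = 0.3266
ln(S/K) + (r − q + σ²/2)T = ln(212/208) + (0.05 − 0.037 + 0.4²/2)·0.6667 = 0.0190 + 0.0620 = 0.0810
d₁ = 0.0810 / 0.3266 = 0.2482 → 0.25
d₂ = d₁ − σ√T = 0.2482 − 0.3266 = -0.0784 → -0.08
e^(−qT) = e^(−0.037·0.6667) = 0.9756;  e^(−rT) = e^(−0.05·0.6667) = 0.9672
N(−d₂) = N(0.08) = 0.5319;  N(−d₁) = N(-0.25) = 0.4013
P = 208·0.9672·0.5319 − 212·0.9756·0.4013 = 107.0064 − 82.9998 = 24.0066

$24.01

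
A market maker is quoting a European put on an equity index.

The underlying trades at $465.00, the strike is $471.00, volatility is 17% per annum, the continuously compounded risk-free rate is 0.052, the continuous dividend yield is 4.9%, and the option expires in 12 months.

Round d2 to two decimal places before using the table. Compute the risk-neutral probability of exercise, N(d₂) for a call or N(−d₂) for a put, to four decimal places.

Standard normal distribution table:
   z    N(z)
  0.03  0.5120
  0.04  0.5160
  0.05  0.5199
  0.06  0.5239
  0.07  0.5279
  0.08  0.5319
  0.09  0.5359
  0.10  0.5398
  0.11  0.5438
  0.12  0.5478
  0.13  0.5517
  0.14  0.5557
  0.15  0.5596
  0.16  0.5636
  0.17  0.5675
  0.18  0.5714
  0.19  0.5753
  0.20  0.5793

0.5557

T = 1;  σ√T = 0.1700
d₁ = [ln(465/471) + (0.052 − 0.049 + ½·0.17²)·1] / (σ√T) = (-0.0128 + 0.0175) / 0.1700 = 0.0272 → 0.03
d₂ = 0.0272 − 0.1700 = -0.1428 → -0.14
Pr(exercise) under Q = N(−d₂) = N(0.14) = 0.5557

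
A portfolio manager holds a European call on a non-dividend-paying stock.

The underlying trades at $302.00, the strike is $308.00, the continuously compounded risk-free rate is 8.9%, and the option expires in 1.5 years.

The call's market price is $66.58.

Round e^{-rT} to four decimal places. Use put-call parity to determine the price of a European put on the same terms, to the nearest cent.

exp(−rT) = exp(−0.089·1.5) = 0.8750
Put-call parity: C − P = S − K·e^(−rT) = 302 − 308·0.8750 = 302 − 269.5000 = 32.5000
P = C − (C − P) = 66.58 − (32.5000) = 34.0800

$34.08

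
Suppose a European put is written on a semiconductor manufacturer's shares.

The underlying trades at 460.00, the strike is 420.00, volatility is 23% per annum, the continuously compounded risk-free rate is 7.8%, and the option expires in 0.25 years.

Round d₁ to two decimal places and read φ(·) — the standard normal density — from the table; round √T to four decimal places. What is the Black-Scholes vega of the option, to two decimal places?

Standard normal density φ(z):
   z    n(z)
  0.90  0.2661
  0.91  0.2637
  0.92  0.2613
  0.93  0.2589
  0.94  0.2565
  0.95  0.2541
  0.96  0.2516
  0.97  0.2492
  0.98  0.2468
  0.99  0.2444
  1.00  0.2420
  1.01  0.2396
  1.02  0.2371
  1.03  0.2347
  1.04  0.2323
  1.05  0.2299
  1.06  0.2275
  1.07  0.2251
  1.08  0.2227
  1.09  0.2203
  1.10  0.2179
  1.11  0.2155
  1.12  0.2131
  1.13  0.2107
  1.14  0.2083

σ√T = 0.23 × 0.5000 = 0.1150
d₁ = [ln(460/420) + (0.078 + ½·0.23²)·0.25] / (σ√T) = (0.0910 + 0.0261) / 0.1150 = 1.0181 ≈ 1.02
√T = √0.25 = 0.5000
φ(d₁) = φ(1.02) = 0.2371
vega = S·φ(d₁)·√T = 460·0.2371·0.5000 = 54.5330
(Call and put vega coincide under Black-Scholes.)

54.53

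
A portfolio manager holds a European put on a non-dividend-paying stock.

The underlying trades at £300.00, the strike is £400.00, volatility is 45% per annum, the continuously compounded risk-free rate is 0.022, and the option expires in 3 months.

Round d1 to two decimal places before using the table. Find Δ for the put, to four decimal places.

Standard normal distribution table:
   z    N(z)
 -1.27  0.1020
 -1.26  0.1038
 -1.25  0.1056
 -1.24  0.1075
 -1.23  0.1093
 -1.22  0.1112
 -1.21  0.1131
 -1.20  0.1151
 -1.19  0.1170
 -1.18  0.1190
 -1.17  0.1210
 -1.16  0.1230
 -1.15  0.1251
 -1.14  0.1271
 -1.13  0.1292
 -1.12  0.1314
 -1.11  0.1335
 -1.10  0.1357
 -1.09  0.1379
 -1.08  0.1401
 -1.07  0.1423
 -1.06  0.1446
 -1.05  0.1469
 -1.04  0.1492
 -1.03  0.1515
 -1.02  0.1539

-0.8729

σ√T = 0.45·√0.25 = 0.2250
d₁ = [ln(300/400) + (0.022 + ½·0.45²)·0.25] / (σ√T) = (-0.2877 + 0.0308) / 0.2250 = -1.1416 ⇒ -1.14
N(d₁) = N(-1.14) = 0.1271
Δ_put = N(d₁) − 1 = 0.1271 − 1 = -0.8729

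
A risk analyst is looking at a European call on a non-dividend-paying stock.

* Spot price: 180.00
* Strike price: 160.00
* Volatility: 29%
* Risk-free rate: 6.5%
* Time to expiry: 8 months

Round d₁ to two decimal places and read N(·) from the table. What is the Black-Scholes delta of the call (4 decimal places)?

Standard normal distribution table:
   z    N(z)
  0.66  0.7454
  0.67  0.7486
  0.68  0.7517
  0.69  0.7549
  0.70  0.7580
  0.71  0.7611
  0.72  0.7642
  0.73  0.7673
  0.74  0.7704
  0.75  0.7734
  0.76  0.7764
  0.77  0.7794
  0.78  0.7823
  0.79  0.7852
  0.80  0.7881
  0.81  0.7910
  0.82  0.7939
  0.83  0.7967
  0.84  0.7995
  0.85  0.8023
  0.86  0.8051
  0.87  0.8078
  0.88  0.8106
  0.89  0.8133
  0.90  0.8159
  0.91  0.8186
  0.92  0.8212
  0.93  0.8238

T = 0.6667;  σ√T = 0.2368
d₁ = [ln(180/160) + (0.065 + ½·0.29²)·0.6667] / (σ√T) = (0.1178 + 0.0714) / 0.2368 = 0.7988 ⇒ 0.80
N(d₁) = N(0.80) = 0.7881
Δ_call = N(d₁) = 0.7881

0.7881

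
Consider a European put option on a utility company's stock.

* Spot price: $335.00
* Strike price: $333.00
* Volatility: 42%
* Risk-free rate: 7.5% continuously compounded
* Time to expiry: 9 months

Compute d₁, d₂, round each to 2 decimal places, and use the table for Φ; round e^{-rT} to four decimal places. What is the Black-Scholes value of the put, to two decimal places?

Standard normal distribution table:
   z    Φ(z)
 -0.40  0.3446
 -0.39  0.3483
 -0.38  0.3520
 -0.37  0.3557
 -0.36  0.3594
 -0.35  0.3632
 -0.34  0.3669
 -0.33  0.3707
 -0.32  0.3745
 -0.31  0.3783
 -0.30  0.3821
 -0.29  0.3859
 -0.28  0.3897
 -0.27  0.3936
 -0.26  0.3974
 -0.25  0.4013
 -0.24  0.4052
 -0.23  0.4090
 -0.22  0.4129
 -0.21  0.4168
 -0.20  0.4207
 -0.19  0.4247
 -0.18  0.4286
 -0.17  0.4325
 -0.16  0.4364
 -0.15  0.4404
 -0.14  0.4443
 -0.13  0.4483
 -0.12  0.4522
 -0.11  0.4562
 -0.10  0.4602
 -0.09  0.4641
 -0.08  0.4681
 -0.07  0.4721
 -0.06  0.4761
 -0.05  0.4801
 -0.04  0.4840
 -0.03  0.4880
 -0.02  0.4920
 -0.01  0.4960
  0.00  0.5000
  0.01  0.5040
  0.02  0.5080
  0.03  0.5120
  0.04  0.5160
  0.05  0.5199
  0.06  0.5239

$36.98

T = 0.75;  σ√T = 0.3637
d₁ = [ln(335/333) + (0.075 + 0.42²/2)·0.75] / 0.3637 = [0.0060 + 0.1224] / 0.3637 = 0.3530 → 0.35
d₂ = d₁ − σ√T = 0.3530 − 0.3637 = -0.0108 → -0.01
e^(−rT) = e^(−0.075·0.75) = 0.9453
N(−d₂) = N(0.01) = 0.5040;  N(−d₁) = N(-0.35) = 0.3632
P = 333·0.9453·0.5040 − 335·0.3632 = 158.6516 − 121.6720 = 36.9796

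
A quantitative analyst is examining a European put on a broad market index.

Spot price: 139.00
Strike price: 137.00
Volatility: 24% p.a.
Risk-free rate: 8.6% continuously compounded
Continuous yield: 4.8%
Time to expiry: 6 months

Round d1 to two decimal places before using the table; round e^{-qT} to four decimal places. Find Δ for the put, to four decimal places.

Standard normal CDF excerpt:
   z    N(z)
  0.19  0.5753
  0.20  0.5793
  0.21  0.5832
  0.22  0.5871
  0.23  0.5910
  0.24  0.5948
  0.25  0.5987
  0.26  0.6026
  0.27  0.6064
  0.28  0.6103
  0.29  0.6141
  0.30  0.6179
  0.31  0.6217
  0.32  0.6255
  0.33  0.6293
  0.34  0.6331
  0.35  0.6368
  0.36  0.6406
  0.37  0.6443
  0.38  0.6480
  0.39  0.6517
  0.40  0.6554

T = 0.5;  σ√T = 0.1697
d₁ = [ln(139/137) + (0.086 − 0.048 + ½·0.24²)·0.5] / (σ√T) = (0.0145 + 0.0334) / 0.1697 = 0.2822 ≈ 0.28
N(d₁) = N(0.28) = 0.6103
Δ_put = exp(−qT)·(N(d₁) − 1) = 0.9763·(0.6103 − 1) = -0.3805

-0.3805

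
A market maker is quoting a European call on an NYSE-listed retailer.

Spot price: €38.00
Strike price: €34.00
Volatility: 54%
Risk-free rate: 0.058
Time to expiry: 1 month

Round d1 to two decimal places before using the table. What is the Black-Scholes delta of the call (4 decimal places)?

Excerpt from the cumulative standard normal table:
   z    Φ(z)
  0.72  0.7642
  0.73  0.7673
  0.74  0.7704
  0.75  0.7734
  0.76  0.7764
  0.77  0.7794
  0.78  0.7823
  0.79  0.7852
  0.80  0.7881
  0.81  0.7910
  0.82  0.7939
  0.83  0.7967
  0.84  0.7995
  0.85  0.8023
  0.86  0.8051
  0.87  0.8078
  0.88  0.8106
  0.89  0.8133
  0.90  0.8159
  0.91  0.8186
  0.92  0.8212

T = 0.08333;  σ√T = 0.1559
d₁ = [ln(38/34) + (0.058 + ½·0.54²)·0.08333] / (σ√T) = (0.1112 + 0.0170) / 0.1559 = 0.8225 which rounds to 0.82
N(d₁) = N(0.82) = 0.7939
Δ_call = N(d₁) = 0.7939

0.7939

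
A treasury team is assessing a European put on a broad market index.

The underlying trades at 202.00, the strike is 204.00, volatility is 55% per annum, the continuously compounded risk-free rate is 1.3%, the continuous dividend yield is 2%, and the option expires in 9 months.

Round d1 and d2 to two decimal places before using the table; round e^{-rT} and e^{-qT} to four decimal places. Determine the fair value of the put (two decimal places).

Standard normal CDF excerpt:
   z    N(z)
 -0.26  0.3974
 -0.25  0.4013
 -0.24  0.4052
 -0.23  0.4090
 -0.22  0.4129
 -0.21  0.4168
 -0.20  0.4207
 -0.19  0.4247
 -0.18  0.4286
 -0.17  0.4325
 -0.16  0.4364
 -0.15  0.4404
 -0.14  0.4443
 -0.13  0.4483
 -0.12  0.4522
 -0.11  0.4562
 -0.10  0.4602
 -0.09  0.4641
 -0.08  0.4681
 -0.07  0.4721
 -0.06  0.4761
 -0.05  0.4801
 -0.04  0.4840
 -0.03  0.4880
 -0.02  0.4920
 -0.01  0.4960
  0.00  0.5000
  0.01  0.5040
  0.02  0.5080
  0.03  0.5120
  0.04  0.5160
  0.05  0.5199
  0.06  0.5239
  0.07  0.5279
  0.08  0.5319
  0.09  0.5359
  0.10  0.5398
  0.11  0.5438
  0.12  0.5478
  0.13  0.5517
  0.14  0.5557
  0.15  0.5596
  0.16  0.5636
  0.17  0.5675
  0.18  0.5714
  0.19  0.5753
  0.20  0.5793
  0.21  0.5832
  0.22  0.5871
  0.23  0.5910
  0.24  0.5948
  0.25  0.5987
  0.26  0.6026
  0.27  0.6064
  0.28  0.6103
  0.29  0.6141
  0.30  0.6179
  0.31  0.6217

T = 0.75;  σ√T = 0.4763
d₁ = [ln(202/204) + (0.013 − 0.02 + 0.55²/2)·0.75] / 0.4763 = [-0.0099 + 0.1082] / 0.4763 = 0.2065 which rounds to 0.21
d₂ = d₁ − σ√T = 0.2065 − 0.4763 = -0.2699 which rounds to -0.27
exp(−qT) = exp(−0.02·0.75) = 0.9851;  exp(−rT) = exp(−0.013·0.75) = 0.9903
P = 204·0.9903·N(0.27) − 202·0.9851·N(-0.21) = 204·0.9903·0.6064 − 202·0.9851·0.4168 = 122.5057 − 82.9391 = 39.5665

39.57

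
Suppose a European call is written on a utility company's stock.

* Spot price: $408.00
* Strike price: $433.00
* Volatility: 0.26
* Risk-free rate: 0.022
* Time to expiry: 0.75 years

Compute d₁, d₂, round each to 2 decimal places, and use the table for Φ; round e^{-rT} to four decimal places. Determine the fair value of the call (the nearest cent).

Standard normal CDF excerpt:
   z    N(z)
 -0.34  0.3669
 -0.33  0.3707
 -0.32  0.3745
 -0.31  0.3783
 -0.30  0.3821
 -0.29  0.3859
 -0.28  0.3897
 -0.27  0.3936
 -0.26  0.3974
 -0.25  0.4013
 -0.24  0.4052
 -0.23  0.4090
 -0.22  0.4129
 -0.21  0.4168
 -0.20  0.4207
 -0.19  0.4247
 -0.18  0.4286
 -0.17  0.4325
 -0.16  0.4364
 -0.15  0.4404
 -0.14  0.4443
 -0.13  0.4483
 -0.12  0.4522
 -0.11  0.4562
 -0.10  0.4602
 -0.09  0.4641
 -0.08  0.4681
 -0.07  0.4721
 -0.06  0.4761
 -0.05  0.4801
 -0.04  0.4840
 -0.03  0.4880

σ√T = 0.26·√0.75 = 0.2252
ln(S/K) + (r + σ²/2)T = ln(408/433) + (0.022 + 0.26²/2)·0.75 = -0.0595 + 0.0418 = -0.0176
d₁ = -0.0176 / 0.2252 = -0.0783 ⇒ -0.08
d₂ = d₁ − σ√T = -0.0783 − 0.2252 = -0.3034 ⇒ -0.30
e^(−rT) = e^(−0.022·0.75) = 0.9836
N(d₁) = N(-0.08) = 0.4681;  N(d₂) = N(-0.30) = 0.3821
C = 408·0.4681 − 433·0.9836·0.3821 = 190.9848 − 162.7359 = 28.2489

$28.25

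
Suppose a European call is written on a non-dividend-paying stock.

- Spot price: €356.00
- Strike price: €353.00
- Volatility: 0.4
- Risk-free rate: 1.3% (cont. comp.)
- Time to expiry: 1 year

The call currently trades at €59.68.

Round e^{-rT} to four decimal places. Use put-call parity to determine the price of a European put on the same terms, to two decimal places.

€52.13

exp(−rT) = exp(−0.013·1) = 0.9871
Put-call parity: C − P = S − K·e^(−rT) = 356 − 353·0.9871 = 356 − 348.4463 = 7.5537
P = C − (C − P) = 59.68 − (7.5537) = 52.1263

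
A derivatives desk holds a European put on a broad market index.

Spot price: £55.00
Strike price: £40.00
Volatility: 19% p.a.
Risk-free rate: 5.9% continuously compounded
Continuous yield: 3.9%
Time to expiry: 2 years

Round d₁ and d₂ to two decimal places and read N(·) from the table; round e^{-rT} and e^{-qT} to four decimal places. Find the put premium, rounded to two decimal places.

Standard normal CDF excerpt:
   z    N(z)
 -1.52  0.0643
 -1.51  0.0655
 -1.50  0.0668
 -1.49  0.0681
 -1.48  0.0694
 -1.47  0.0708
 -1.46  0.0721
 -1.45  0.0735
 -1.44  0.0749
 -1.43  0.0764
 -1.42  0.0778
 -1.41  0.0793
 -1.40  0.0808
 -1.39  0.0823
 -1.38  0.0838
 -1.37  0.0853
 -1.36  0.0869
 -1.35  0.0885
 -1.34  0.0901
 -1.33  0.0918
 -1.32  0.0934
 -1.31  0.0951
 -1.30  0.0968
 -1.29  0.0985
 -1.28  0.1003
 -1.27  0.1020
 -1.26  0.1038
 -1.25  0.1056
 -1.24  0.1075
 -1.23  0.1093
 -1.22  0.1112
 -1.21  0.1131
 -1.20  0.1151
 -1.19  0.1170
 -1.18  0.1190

σ√T = 0.19 × 1.4142 = 0.2687
ln(S/K) + (r − q + σ²/2)T = ln(55/40) + (0.059 − 0.039 + 0.19²/2)·2 = 0.3185 + 0.0761 = 0.3946
d₁ = 0.3946 / 0.2687 = 1.4684 which rounds to 1.47
d₂ = d₁ − σ√T = 1.4684 − 0.2687 = 1.1997 which rounds to 1.20
exp(−qT) = exp(−0.039·2) = 0.9250;  exp(−rT) = exp(−0.059·2) = 0.8887
P = 40·0.8887·N(-1.20) − 55·0.9250·N(-1.47) = 40·0.8887·0.1151 − 55·0.9250·0.0708 = 4.0916 − 3.6019 = 0.4896

£0.49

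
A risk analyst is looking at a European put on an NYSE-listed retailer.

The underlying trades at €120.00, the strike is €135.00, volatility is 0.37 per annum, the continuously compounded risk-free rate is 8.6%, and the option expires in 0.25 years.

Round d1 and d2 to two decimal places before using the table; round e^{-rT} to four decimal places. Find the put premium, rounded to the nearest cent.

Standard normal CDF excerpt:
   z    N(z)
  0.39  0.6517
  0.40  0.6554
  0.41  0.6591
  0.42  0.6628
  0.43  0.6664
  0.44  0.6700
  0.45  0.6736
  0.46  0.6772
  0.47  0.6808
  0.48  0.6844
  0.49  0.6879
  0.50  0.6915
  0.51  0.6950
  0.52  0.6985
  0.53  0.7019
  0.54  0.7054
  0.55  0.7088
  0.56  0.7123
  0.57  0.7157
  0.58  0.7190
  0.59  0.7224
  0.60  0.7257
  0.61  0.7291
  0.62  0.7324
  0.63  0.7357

σ√T = 0.37·√0.25 = 0.1850
d₁ = [ln(120/135) + (0.086 + 0.37²/2)·0.25] / 0.1850 = [-0.1178 + 0.0386] / 0.1850 = -0.4279 → -0.43
d₂ = d₁ − σ√T = -0.4279 − 0.1850 = -0.6129 → -0.61
e^(−rT) = e^(−0.086·0.25) = 0.9787
P = 135·0.9787·N(0.61) − 120·N(0.43) = 135·0.9787·0.7291 − 120·0.6664 = 96.3320 − 79.9680 = 16.3640

€16.36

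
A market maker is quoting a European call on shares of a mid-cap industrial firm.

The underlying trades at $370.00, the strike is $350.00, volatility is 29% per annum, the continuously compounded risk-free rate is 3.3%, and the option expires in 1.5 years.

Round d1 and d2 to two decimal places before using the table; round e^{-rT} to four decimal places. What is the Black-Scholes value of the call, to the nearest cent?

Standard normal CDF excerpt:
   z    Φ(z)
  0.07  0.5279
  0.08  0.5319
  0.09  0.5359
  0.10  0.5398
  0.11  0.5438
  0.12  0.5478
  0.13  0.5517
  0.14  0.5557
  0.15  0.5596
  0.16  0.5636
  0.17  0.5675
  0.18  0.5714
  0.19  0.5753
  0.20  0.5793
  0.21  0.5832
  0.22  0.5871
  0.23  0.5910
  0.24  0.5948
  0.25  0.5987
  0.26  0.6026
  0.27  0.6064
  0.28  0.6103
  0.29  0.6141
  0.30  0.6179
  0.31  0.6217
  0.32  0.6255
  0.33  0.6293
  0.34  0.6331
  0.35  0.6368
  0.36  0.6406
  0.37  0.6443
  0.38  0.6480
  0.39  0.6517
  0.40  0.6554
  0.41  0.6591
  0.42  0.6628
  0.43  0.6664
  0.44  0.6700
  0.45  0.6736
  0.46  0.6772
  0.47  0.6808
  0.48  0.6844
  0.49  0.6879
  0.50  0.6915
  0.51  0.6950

σ√T = 0.29·√1.5 = 0.3552
ln(S/K) + (r + σ²/2)T = ln(370/350) + (0.033 + 0.29²/2)·1.5 = 0.0556 + 0.1126 = 0.1681
d₁ = 0.1681 / 0.3552 = 0.4734 ≈ 0.47
d₂ = d₁ − σ√T = 0.4734 − 0.3552 = 0.1182 ≈ 0.12
e^(−rT) = e^(−0.033·1.5) = 0.9517
N(d₁) = N(0.47) = 0.6808;  N(d₂) = N(0.12) = 0.5478
C = 370·0.6808 − 350·0.9517·0.5478 = 251.8960 − 182.4694 = 69.4266

$69.43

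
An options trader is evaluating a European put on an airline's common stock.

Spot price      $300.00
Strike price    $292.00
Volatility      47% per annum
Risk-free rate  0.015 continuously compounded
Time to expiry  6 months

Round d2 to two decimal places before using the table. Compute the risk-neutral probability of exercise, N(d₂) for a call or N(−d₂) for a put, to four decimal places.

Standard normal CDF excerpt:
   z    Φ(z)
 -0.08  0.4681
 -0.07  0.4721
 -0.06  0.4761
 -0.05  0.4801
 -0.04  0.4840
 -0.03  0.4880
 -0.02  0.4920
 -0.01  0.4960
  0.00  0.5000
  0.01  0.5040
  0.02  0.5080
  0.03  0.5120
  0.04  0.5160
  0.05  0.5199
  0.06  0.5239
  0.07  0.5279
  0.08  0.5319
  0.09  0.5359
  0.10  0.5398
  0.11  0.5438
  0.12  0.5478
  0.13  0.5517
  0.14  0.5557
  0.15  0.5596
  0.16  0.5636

0.5239

T = 0.5;  σ√T = 0.3323
d₁ = [ln(300/292) + (0.015 + 0.47²/2)·0.5] / 0.3323 = [0.0270 + 0.0627] / 0.3323 = 0.2701 ⇒ 0.27
d₂ = d₁ − σ√T = 0.2701 − 0.3323 = -0.0623 ⇒ -0.06
Risk-neutral Pr[S_T < K] = N(−d₂) = N(0.06) = 0.5239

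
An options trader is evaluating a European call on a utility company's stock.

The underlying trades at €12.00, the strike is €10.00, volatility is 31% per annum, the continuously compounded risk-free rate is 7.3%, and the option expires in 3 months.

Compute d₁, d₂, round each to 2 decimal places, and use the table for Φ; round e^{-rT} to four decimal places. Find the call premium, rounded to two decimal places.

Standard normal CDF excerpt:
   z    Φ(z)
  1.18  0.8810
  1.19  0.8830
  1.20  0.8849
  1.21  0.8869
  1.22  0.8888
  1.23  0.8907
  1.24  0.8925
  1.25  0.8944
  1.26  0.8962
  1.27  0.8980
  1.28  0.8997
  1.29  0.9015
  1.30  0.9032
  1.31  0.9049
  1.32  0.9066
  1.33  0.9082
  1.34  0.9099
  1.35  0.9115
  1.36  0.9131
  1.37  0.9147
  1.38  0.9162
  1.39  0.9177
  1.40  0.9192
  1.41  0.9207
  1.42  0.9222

€2.25

σ√T = 0.31 × 0.5000 = 0.1550
ln(S/K) + (r + σ²/2)T = ln(12/10) + (0.073 + 0.31²/2)·0.25 = 0.1823 + 0.0303 = 0.2126
d₁ = 0.2126 / 0.1550 = 1.3715 ⇒ 1.37
d₂ = d₁ − σ√T = 1.3715 − 0.1550 = 1.2165 ⇒ 1.22
e^(−rT) = e^(−0.073·0.25) = 0.9819
N(d₁) = N(1.37) = 0.9147;  N(d₂) = N(1.22) = 0.8888
C = 12·0.9147 − 10·0.9819·0.8888 = 10.9764 − 8.7271 = 2.2493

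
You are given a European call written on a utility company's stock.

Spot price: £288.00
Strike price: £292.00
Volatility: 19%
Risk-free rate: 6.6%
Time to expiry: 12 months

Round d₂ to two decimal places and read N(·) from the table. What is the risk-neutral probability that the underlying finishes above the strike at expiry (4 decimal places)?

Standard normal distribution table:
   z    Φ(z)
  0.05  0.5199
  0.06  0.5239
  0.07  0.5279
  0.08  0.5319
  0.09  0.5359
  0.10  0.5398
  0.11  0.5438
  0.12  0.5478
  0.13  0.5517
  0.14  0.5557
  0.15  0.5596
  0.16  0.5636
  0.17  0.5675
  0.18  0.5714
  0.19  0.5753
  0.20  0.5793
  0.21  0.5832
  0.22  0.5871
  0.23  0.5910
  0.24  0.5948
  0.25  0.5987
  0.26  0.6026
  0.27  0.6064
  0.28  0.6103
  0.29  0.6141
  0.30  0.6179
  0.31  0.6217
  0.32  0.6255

0.5714

σ√T = 0.19·√1 = 0.1900
d₁ = [ln(288/292) + (0.066 + 0.19²/2)·1] / 0.1900 = [-0.0138 + 0.0840] / 0.1900 = 0.3698 ≈ 0.37
d₂ = d₁ − σ√T = 0.3698 − 0.1900 = 0.1798 ≈ 0.18
Risk-neutral Pr[S_T > K] = N(d₂) = N(0.18) = 0.5714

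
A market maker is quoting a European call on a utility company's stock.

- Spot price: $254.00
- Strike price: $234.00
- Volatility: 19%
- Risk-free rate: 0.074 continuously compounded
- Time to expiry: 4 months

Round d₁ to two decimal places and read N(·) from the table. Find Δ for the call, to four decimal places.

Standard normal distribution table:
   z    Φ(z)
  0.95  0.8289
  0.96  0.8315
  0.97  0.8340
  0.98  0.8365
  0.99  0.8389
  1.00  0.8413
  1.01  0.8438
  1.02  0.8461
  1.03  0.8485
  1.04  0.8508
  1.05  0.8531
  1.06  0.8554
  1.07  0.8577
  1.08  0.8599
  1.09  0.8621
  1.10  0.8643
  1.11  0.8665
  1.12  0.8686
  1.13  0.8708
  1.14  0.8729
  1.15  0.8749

0.8485

T = 0.3333;  σ√T = 0.1097
d₁ = [ln(254/234) + (0.074 + 0.19²/2)·0.3333] / 0.1097 = [0.0820 + 0.0307] / 0.1097 = 1.0273 → 1.03
N(d₁) = N(1.03) = 0.8485
Δ_call = N(d₁) = 0.8485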